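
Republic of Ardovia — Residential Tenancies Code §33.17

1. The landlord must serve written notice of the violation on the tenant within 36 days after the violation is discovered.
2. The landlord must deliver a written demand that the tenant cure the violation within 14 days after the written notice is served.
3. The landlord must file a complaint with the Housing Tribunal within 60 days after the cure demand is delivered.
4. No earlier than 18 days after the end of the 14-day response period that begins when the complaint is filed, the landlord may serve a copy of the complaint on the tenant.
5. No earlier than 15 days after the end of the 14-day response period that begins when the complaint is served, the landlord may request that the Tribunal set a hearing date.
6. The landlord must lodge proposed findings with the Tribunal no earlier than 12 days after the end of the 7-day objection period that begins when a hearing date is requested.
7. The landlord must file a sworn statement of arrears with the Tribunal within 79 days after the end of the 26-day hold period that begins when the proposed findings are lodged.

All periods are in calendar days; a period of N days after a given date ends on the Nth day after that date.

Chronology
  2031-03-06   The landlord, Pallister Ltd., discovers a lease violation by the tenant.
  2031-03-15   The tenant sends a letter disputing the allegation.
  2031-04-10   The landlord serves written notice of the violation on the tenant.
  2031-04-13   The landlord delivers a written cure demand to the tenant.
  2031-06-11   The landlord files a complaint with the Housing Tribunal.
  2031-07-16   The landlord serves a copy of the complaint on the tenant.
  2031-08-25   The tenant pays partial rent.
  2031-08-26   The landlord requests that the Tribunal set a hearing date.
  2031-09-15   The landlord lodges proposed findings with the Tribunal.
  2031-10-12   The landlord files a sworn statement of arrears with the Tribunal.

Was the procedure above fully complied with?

Step 1 — counting 36 days from 2031-03-06 (when the violation is discovered) gives a deadline of 2031-04-11; 2031-04-10 is within that limit.
Step 2 — counting 14 days from 2031-04-10 (when the written notice is served) gives a deadline of 2031-04-24; completed 2031-04-13, before the deadline.
Step 3 — counting 60 days from 2031-04-13 (when the cure demand is delivered) gives a deadline of 2031-06-12; 2031-06-11 is within that limit.
Step 4 — must wait 18 days from 2031-06-25 (end of the 14-day response period, which began when the complaint is filed on 2031-06-11), so not before 2031-07-13; 2031-07-16 is on or after that date.
Step 5 — must wait 15 days from 2031-07-30 (end of the 14-day response period, which began when the complaint is served on 2031-07-16), so not before 2031-08-14; done 2031-08-26 — permitted.
Step 6 — must wait 12 days from 2031-09-02 (end of the 7-day objection period, which began when a hearing date is requested on 2031-08-26), so not before 2031-09-14; done 2031-09-15, after the minimum wait.
Step 7 — counting 79 days from 2031-10-11 (end of the 26-day hold period, which began when the proposed findings are lodged on 2031-09-15) gives a deadline of 2031-12-29; done 2031-10-12 — timely.

Yes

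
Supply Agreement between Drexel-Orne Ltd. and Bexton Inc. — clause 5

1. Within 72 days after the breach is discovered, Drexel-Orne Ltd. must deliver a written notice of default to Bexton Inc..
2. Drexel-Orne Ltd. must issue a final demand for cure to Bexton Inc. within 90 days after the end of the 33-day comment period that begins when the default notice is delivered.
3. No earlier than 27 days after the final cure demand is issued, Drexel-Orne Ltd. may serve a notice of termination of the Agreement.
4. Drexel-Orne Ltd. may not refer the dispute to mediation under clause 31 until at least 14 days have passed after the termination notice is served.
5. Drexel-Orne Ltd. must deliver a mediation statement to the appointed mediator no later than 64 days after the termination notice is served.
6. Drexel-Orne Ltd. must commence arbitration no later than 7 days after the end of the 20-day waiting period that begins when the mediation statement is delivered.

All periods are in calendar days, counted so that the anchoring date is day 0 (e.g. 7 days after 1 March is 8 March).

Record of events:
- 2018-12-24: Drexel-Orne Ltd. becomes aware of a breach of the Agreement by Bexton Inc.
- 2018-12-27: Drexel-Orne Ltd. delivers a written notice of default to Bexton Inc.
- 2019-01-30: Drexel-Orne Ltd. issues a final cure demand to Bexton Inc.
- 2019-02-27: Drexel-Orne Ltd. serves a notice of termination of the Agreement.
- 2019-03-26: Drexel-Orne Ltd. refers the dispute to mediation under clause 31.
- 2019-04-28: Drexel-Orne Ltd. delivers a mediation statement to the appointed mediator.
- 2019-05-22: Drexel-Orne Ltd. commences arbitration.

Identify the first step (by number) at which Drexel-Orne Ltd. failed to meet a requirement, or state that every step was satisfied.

None — every step was satisfied

Step 1: 72 days after 2018-12-24 (when the breach is discovered) is 2019-03-06; completed 2018-12-27, before the deadline.
Step 2: 90 days after 2019-01-29 (end of the 33-day comment period, which began when the default notice is delivered on 2018-12-27) is 2019-04-29; completed 2019-01-30, before the deadline.
Step 3: the earliest permitted date is 27 days after 2019-01-30 (when the final cure demand is issued), i.e. 2019-02-26; 2019-02-27 is on or after that date.
Step 4: the earliest permitted date is 14 days after 2019-02-27 (when the termination notice is served), i.e. 2019-03-13; done 2019-03-26 — permitted.
Step 5: 64 days after 2019-02-27 (when the termination notice is served) is 2019-05-02; completed 2019-04-28, before the deadline.
Step 6: 7 days after 2019-05-18 (end of the 20-day waiting period, which began when the mediation statement is delivered on 2019-04-28) is 2019-05-25; done 2019-05-22 — timely.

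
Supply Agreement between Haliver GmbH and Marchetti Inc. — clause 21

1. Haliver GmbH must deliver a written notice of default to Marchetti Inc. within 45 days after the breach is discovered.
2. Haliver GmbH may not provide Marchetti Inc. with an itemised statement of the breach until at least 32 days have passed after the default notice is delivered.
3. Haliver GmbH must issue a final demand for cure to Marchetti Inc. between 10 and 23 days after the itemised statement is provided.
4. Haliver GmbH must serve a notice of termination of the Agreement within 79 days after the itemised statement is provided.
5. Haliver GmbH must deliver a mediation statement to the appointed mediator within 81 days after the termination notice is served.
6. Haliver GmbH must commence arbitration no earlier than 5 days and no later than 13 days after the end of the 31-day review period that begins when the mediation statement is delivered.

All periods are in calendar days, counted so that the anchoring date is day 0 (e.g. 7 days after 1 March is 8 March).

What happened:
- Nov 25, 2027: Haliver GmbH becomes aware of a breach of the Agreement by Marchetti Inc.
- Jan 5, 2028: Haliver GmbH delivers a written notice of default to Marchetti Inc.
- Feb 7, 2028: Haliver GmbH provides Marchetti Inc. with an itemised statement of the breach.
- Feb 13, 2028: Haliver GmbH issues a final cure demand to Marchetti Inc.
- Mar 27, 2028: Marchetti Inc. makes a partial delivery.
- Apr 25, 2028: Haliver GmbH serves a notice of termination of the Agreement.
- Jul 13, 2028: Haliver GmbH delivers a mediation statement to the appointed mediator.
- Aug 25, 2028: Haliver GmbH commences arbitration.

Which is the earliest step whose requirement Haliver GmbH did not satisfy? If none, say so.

Step 3

Step 1: 45 days after Nov 25, 2027 (when the breach is discovered) is Jan 9, 2028; done Jan 5, 2028 — timely.
Step 2: the earliest permitted date is 32 days after Jan 5, 2028 (when the default notice is delivered), i.e. Feb 6, 2028; done Feb 7, 2028, after the minimum wait.
Step 3: the window is 10–23 days after Feb 7, 2028 (when the itemised statement is provided), so Feb 17, 2028 through Mar 1, 2028; Feb 13, 2028 is 4 days too early.
The procedure was therefore not followed at step 3.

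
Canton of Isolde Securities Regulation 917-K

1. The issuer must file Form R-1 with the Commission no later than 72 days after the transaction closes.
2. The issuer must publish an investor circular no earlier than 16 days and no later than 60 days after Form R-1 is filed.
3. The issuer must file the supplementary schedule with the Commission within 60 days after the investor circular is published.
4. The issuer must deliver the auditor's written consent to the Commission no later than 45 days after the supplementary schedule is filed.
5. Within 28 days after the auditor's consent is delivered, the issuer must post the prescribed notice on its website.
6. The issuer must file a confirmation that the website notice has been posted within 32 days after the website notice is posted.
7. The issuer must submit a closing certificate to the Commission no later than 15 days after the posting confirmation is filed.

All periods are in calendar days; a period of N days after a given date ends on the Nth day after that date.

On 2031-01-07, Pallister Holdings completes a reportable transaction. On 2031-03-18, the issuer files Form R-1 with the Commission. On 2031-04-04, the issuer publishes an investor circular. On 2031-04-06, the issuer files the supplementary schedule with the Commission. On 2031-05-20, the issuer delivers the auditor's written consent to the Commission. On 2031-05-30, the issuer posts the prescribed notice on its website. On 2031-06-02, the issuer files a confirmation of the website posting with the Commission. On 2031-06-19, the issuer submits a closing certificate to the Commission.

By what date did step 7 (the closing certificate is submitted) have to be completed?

Step 7 runs from 2031-06-02, when the posting confirmation is filed. 15 days after 2031-06-02 is 2031-06-17.

2031-06-17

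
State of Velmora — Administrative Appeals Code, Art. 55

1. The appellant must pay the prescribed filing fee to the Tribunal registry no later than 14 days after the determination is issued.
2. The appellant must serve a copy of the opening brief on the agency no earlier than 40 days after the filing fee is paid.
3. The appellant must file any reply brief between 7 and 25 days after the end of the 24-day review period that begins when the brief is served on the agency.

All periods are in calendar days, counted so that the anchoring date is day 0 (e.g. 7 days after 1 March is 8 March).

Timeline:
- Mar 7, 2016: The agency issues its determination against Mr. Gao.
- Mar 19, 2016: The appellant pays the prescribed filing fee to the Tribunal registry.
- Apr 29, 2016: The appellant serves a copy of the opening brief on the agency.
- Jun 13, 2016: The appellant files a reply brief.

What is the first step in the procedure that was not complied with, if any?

(1) due by Mar 7, 2016 + 14 days = Mar 21, 2016; done Mar 19, 2016 — timely.
(2) permitted from Mar 19, 2016 + 40 days = Apr 28, 2016 onward; done Apr 29, 2016 — permitted.
(3) the permitted window runs from May 23, 2016 + 7 = May 30, 2016 to May 23, 2016 + 25 = Jun 17, 2016; Jun 13, 2016 falls inside that range.

None — every step was satisfied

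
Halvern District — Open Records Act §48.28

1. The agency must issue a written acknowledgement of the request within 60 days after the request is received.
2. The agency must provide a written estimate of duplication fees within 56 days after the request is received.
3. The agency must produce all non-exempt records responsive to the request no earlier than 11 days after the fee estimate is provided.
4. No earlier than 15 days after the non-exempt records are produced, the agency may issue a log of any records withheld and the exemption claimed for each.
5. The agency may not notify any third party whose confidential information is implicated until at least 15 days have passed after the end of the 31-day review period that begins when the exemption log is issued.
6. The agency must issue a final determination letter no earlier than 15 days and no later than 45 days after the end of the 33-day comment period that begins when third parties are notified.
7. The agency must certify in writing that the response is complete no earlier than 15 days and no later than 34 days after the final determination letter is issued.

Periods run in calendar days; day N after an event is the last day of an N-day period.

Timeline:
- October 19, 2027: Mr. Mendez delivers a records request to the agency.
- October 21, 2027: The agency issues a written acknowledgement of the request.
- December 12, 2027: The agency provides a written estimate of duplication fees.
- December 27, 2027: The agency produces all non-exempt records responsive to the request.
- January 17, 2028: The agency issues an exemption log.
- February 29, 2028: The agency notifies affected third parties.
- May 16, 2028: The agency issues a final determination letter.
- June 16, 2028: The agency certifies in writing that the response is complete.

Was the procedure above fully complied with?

No

(1) due by October 19, 2027 + 60 days = December 18, 2027; October 21, 2027 is within that limit.
(2) due by October 19, 2027 + 56 days = December 14, 2027; done December 12, 2027 — timely.
(3) permitted from December 12, 2027 + 11 days = December 23, 2027 onward; December 27, 2027 is on or after that date.
(4) permitted from December 27, 2027 + 15 days = January 11, 2028 onward; done January 17, 2028 — permitted.
(5) permitted from February 17, 2028 + 15 days = March 3, 2028 onward; done February 29, 2028 — 3 days too early.
The procedure was therefore not followed at step 5.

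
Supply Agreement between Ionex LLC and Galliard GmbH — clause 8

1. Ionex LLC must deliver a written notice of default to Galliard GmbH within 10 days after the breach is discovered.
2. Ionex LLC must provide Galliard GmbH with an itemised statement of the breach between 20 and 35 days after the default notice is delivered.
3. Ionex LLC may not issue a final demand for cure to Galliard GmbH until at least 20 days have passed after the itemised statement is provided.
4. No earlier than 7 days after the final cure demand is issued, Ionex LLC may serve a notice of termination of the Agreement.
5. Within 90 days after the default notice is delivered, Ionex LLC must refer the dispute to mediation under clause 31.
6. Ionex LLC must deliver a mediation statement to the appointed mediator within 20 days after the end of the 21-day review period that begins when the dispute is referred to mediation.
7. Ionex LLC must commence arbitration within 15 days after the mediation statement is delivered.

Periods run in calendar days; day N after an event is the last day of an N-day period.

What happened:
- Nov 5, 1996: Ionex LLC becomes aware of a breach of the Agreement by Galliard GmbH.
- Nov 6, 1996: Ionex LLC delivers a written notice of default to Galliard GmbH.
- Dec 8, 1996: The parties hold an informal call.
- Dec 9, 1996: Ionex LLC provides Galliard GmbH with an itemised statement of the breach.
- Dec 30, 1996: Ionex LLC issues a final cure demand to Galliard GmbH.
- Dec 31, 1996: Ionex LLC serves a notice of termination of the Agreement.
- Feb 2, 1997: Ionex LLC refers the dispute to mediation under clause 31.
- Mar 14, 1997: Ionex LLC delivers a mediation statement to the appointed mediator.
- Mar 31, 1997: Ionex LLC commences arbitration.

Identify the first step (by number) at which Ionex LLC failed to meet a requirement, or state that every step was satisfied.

Step 4

Step 1: 10 days after Nov 5, 1996 (when the breach is discovered) is Nov 15, 1996; done Nov 6, 1996 — timely.
Step 2: the window is 20–35 days after Nov 6, 1996 (when the default notice is delivered), so Nov 26, 1996 through Dec 11, 1996; done Dec 9, 1996, which is between those dates.
Step 3: the earliest permitted date is 20 days after Dec 9, 1996 (when the itemised statement is provided), i.e. Dec 29, 1996; done Dec 30, 1996 — permitted.
Step 4: the earliest permitted date is 7 days after Dec 30, 1996 (when the final cure demand is issued), i.e. Jan 6, 1997; acted on Dec 31, 1996, 6 days prematurely.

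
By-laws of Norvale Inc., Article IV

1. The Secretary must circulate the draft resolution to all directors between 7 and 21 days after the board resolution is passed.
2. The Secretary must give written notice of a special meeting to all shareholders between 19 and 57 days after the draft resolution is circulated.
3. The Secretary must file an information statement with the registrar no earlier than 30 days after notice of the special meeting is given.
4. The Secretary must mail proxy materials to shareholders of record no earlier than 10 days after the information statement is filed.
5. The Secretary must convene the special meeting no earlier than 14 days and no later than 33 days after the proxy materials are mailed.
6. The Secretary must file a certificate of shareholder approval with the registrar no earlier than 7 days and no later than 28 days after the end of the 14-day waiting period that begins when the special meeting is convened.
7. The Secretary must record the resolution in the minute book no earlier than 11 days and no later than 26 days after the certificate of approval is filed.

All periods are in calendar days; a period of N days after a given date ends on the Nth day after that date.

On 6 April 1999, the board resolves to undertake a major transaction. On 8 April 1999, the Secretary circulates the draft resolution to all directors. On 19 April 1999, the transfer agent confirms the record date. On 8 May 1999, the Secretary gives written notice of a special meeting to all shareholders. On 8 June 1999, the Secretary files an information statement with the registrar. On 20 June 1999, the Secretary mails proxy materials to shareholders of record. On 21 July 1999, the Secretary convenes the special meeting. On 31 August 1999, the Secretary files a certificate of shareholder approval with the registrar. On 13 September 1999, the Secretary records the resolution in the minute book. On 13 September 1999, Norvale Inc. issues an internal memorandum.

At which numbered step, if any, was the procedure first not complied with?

Step 1

Step 1: the window is 7–21 days after 6 April 1999 (when the board resolution is passed), so 13 April 1999 through 27 April 1999; 8 April 1999 is 5 days too early.
Later steps need not be reached.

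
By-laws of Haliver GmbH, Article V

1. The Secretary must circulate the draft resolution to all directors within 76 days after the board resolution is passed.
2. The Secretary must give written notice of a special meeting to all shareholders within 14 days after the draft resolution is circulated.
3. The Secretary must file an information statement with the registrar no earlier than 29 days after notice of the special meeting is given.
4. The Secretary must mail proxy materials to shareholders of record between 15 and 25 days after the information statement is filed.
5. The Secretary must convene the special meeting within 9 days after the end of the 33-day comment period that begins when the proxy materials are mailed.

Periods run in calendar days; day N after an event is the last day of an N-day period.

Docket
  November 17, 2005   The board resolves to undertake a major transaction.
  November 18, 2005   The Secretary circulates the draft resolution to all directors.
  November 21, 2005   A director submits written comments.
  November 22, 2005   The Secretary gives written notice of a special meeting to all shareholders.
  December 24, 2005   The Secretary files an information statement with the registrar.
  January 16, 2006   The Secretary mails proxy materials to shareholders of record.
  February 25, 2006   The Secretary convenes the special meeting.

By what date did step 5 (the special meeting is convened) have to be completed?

The proxy materials are mailed on January 16, 2006; the 33-day comment period therefore ends February 18, 2006, and step 5 runs from that date. 9 days after February 18, 2006 is February 27, 2006.

February 27, 2006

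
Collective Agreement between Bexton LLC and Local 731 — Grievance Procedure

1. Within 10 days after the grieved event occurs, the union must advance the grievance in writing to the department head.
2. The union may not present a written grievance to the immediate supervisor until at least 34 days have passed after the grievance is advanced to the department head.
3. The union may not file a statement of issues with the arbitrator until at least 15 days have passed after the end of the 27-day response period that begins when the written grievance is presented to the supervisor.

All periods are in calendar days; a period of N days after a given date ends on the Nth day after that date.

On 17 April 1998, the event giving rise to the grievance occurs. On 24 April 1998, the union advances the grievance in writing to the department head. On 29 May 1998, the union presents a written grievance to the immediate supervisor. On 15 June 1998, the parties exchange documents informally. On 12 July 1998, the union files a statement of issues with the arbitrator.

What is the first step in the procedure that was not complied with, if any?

None — every step was satisfied

Step 1 — counting 10 days from 17 April 1998 (when the grieved event occurs) gives a deadline of 27 April 1998; done 24 April 1998 — timely.
Step 2 — must wait 34 days from 24 April 1998 (when the grievance is advanced to the department head), so not before 28 May 1998; done 29 May 1998, after the minimum wait.
Step 3 — must wait 15 days from 25 June 1998 (end of the 27-day response period, which began when the written grievance is presented to the supervisor on 29 May 1998), so not before 10 July 1998; 12 July 1998 is on or after that date.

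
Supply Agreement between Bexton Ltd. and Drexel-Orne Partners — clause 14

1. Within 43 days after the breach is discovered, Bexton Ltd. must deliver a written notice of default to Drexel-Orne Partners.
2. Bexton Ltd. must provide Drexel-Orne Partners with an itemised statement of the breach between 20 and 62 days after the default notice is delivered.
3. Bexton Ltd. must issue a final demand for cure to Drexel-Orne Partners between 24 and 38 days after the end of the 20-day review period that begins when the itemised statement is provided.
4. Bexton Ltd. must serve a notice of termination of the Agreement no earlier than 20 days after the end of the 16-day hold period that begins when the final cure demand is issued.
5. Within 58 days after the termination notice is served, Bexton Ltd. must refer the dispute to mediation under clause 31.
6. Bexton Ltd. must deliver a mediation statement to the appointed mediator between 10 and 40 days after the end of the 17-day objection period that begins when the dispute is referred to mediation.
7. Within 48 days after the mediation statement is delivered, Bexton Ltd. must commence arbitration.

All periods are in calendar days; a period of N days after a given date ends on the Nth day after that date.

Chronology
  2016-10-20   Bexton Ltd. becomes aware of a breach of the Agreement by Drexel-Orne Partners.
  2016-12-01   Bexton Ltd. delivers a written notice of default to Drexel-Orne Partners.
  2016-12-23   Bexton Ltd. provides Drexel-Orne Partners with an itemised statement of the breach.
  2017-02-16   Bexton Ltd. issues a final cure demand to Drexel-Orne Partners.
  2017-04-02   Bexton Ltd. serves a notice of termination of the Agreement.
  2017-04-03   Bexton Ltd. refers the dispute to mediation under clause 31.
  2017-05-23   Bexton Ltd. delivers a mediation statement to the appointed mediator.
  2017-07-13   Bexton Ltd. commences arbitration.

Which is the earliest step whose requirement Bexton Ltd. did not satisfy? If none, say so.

Step 7

(1) due by 2016-10-20 + 43 days = 2016-12-02; 2016-12-01 is within that limit.
(2) the permitted window runs from 2016-12-01 + 20 = 2016-12-21 to 2016-12-01 + 62 = 2017-02-01; 2016-12-23 falls inside that range.
(3) the permitted window runs from 2017-01-12 + 24 = 2017-02-05 to 2017-01-12 + 38 = 2017-02-19; done 2017-02-16 — within the window.
(4) permitted from 2017-03-04 + 20 days = 2017-03-24 onward; done 2017-04-02 — permitted.
(5) due by 2017-04-02 + 58 days = 2017-05-30; 2017-04-03 is within that limit.
(6) the permitted window runs from 2017-04-20 + 10 = 2017-04-30 to 2017-04-20 + 40 = 2017-05-30; 2017-05-23 falls inside that range.
(7) due by 2017-05-23 + 48 days = 2017-07-10; not done until 2017-07-13, 3 days after the deadline.
No need to go further; step 7 was not satisfied.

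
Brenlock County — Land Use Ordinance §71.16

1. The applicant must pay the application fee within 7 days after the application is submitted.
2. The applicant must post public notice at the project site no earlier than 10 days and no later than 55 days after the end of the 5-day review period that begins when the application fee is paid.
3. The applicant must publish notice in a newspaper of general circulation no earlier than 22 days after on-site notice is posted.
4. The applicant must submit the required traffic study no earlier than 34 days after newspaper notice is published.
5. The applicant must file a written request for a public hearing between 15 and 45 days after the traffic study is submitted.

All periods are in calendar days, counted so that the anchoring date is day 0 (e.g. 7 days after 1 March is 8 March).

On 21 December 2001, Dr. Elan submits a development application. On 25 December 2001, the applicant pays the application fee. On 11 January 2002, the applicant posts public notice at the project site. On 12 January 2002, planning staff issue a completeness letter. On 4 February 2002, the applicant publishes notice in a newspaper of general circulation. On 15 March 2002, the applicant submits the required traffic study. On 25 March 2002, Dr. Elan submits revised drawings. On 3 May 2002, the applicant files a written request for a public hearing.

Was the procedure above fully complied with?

Step 1 — counting 7 days from 21 December 2001 (when the application is submitted) gives a deadline of 28 December 2001; 25 December 2001 is within that limit.
Step 2 — 10 and 55 days from 30 December 2001 (end of the 5-day review period, which began when the application fee is paid on 25 December 2001) are 9 January 2002 and 23 February 2002 respectively; 11 January 2002 falls inside that range.
Step 3 — must wait 22 days from 11 January 2002 (when on-site notice is posted), so not before 2 February 2002; 4 February 2002 is on or after that date.
Step 4 — must wait 34 days from 4 February 2002 (when newspaper notice is published), so not before 10 March 2002; done 15 March 2002 — permitted.
Step 5 — 15 and 45 days from 15 March 2002 (when the traffic study is submitted) are 30 March 2002 and 29 April 2002 respectively; 3 May 2002 is 4 days past the end of the window.
The procedure was therefore not followed at step 5.

No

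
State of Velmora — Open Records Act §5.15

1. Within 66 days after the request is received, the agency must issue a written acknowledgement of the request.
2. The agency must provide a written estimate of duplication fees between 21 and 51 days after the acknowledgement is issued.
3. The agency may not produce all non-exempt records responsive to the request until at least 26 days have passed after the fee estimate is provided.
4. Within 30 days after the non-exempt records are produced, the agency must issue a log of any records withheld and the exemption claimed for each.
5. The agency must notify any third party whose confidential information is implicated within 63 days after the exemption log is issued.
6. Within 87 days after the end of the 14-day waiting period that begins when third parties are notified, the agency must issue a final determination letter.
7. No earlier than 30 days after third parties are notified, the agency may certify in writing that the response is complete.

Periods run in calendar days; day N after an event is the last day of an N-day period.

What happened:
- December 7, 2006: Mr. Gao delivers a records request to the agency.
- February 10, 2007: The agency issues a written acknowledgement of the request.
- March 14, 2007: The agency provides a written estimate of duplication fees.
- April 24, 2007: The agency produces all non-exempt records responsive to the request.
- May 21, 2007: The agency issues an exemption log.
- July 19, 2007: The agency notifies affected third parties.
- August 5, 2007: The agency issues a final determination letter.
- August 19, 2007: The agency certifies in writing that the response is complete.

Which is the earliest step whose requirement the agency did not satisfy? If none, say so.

None — every step was satisfied

Step 1: 66 days after December 7, 2006 (when the request is received) is February 11, 2007; done February 10, 2007 — timely.
Step 2: the window is 21–51 days after February 10, 2007 (when the acknowledgement is issued), so March 3, 2007 through April 2, 2007; done March 14, 2007 — within the window.
Step 3: the earliest permitted date is 26 days after March 14, 2007 (when the fee estimate is provided), i.e. April 9, 2007; done April 24, 2007, after the minimum wait.
Step 4: 30 days after April 24, 2007 (when the non-exempt records are produced) is May 24, 2007; May 21, 2007 is within that limit.
Step 5: 63 days after May 21, 2007 (when the exemption log is issued) is July 23, 2007; July 19, 2007 is within that limit.
Step 6: 87 days after August 2, 2007 (end of the 14-day waiting period, which began when third parties are notified on July 19, 2007) is October 28, 2007; August 5, 2007 is within that limit.
Step 7: the earliest permitted date is 30 days after July 19, 2007 (when third parties are notified), i.e. August 18, 2007; done August 19, 2007 — permitted.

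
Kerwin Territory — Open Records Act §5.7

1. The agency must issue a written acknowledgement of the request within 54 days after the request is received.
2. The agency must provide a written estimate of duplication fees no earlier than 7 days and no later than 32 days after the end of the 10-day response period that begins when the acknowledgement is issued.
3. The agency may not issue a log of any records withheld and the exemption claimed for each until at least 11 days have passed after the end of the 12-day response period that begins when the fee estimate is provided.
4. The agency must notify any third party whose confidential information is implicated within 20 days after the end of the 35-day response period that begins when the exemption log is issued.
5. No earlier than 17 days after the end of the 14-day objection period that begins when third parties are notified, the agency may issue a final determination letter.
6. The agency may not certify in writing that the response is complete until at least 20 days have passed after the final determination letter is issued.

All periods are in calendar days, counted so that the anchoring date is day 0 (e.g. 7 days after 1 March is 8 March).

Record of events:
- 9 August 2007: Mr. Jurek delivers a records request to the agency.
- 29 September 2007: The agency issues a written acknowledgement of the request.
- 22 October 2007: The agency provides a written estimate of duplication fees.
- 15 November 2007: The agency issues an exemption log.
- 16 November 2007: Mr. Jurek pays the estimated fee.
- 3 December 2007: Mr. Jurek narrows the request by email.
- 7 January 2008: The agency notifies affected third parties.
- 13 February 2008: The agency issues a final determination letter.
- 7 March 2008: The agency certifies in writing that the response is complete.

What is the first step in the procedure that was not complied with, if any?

Step 1: 54 days after 9 August 2007 (when the request is received) is 2 October 2007; 29 September 2007 is within that limit.
Step 2: the window is 7–32 days after 9 October 2007 (end of the 10-day response period, which began when the acknowledgement is issued on 29 September 2007), so 16 October 2007 through 10 November 2007; done 22 October 2007 — within the window.
Step 3: the earliest permitted date is 11 days after 3 November 2007 (end of the 12-day response period, which began when the fee estimate is provided on 22 October 2007), i.e. 14 November 2007; done 15 November 2007 — permitted.
Step 4: 20 days after 20 December 2007 (end of the 35-day response period, which began when the exemption log is issued on 15 November 2007) is 9 January 2008; completed 7 January 2008, before the deadline.
Step 5: the earliest permitted date is 17 days after 21 January 2008 (end of the 14-day objection period, which began when third parties are notified on 7 January 2008), i.e. 7 February 2008; done 13 February 2008, after the minimum wait.
Step 6: the earliest permitted date is 20 days after 13 February 2008 (when the final determination letter is issued), i.e. 4 March 2008; 7 March 2008 is on or after that date.

None — every step was satisfied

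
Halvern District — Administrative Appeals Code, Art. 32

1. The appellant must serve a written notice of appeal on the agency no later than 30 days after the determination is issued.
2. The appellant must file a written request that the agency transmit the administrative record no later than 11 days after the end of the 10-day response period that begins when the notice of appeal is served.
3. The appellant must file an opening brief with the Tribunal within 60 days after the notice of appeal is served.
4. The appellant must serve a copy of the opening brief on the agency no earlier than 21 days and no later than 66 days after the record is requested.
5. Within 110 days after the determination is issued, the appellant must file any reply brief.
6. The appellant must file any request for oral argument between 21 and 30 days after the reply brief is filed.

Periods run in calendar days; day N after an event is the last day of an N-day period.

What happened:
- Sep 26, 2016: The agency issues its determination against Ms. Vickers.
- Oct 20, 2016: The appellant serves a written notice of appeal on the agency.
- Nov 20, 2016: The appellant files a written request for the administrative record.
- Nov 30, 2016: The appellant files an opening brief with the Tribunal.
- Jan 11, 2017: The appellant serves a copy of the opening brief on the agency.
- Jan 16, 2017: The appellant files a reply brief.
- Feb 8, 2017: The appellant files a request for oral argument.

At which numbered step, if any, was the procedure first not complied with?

Step 2

Step 1 — counting 30 days from Sep 26, 2016 (when the determination is issued) gives a deadline of Oct 26, 2016; Oct 20, 2016 is within that limit.
Step 2 — counting 11 days from Oct 30, 2016 (end of the 10-day response period, which began when the notice of appeal is served on Oct 20, 2016) gives a deadline of Nov 10, 2016; done Nov 20, 2016 — 10 days late.
Later steps need not be reached.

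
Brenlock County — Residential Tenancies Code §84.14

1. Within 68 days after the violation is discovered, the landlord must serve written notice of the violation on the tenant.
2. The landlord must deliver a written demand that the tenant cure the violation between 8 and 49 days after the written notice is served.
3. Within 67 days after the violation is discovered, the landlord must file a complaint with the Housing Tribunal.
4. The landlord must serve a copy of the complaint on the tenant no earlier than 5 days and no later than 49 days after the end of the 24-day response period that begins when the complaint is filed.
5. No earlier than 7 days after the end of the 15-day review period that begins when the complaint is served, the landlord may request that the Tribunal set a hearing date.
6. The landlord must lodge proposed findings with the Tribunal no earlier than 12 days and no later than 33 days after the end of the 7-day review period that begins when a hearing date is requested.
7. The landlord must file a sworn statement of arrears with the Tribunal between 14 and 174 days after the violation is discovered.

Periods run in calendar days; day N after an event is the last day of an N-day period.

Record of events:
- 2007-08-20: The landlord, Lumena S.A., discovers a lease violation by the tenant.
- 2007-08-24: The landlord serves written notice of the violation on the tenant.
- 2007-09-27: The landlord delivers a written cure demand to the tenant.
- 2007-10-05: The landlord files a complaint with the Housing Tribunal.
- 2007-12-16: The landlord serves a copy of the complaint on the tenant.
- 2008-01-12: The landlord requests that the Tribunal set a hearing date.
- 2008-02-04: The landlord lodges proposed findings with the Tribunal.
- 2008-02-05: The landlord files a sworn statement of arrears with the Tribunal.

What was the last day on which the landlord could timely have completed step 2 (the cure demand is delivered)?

2007-10-12

Step 2 runs from 2007-08-24, when the written notice is served. The window is 8–49 days after 2007-08-24; it closes on 2007-10-12.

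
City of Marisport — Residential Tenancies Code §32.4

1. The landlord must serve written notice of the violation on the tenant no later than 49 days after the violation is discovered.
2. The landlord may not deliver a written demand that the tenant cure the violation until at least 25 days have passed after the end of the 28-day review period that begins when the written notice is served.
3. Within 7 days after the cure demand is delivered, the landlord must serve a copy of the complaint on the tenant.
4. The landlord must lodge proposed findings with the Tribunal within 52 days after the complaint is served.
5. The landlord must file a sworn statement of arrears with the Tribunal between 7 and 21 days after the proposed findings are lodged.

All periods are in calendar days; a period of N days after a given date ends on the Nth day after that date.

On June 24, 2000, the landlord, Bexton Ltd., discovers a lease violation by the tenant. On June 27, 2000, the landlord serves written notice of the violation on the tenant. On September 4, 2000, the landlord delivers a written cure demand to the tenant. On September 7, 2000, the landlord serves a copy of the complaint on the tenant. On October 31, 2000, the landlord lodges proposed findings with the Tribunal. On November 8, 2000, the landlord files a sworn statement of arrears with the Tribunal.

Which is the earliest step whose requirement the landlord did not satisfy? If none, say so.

Step 4

(1) due by June 24, 2000 + 49 days = August 12, 2000; done June 27, 2000 — timely.
(2) permitted from July 25, 2000 + 25 days = August 19, 2000 onward; done September 4, 2000, after the minimum wait.
(3) due by September 4, 2000 + 7 days = September 11, 2000; September 7, 2000 is within that limit.
(4) due by September 7, 2000 + 52 days = October 29, 2000; not done until October 31, 2000, 2 days after the deadline.
No need to go further; step 4 was not satisfied.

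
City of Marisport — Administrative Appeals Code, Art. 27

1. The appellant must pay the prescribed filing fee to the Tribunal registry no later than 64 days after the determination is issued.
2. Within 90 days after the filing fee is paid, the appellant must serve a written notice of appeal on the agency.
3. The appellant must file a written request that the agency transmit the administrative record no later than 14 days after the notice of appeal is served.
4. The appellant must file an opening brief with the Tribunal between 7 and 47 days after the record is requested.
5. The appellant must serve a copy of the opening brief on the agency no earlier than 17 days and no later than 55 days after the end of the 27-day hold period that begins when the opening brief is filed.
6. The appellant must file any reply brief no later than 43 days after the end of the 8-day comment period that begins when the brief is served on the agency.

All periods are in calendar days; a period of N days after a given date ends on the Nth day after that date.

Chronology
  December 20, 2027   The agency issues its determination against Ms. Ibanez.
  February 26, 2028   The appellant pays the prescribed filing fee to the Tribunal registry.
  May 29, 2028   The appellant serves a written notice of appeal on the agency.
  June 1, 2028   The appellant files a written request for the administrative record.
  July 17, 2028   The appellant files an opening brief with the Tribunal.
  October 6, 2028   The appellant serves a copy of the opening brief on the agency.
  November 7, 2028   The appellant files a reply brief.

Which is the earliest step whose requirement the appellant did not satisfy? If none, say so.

Step 1: 64 days after December 20, 2027 (when the determination is issued) is February 22, 2028; done February 26, 2028 — 4 days late.
Later steps need not be reached.

Step 1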